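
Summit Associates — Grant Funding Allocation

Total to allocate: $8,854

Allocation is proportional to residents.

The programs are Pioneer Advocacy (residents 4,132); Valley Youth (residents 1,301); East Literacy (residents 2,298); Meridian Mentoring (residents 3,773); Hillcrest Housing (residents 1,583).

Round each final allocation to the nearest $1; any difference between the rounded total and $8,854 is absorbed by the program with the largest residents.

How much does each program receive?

Pioneer Advocacy: $2,795; Valley Youth: $880; East Literacy: $1,555; Meridian Mentoring: $2,553; Hillcrest Housing: $1,071

Combined residents = 13,087.
Pro-rata amounts: Pioneer Advocacy 4,132/13,087 × $8,854 = 2,795.501; Valley Youth 1,301/13,087 × $8,854 = 880.19; East Literacy 2,298/13,087 × $8,854 = 1,554.71; Meridian Mentoring 3,773/13,087 × $8,854 = 2,552.62; Hillcrest Housing 1,583/13,087 × $8,854 = 1,070.98.
Rounded to nearest $1: Pioneer Advocacy $2,796; Valley Youth $880; East Literacy $1,555; Meridian Mentoring $2,553; Hillcrest Housing $1,071. Sum = $8,855.
Difference $8,854 − $8,855 = −$1 applied to largest residents (Pioneer Advocacy): Pioneer Advocacy becomes $2,795.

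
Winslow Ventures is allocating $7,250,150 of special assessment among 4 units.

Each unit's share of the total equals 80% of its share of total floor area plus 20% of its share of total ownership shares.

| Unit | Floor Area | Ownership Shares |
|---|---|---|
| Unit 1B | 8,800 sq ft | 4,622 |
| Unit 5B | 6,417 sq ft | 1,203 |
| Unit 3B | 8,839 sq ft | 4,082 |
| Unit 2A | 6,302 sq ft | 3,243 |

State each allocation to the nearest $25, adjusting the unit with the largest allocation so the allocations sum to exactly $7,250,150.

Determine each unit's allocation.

Unit 1B: $2,190,950 | Unit 5B: $1,358,675 | Unit 3B: $2,138,875 | Unit 2A: $1,561,650

Totals — floor area 30,358, ownership shares 13,150.
Composite weights (80% floor area + 20% ownership shares): Unit 1B 0.3022; Unit 5B 0.1874; Unit 3B 0.2950; Unit 2A 0.2154.
Proportional shares: Unit 1B 2,190,965.70; Unit 5B 1,358,668.15; Unit 3B 2,138,871.98; Unit 2A 1,561,644.18.
After rounding ($25): Unit 1B $2,190,975; Unit 5B $1,358,675; Unit 3B $2,138,875; Unit 2A $1,561,650. Sum = $7,250,175.
Difference $7,250,150 − $7,250,175 = −$25 applied to largest allocation (Unit 1B): Unit 1B becomes $2,190,950.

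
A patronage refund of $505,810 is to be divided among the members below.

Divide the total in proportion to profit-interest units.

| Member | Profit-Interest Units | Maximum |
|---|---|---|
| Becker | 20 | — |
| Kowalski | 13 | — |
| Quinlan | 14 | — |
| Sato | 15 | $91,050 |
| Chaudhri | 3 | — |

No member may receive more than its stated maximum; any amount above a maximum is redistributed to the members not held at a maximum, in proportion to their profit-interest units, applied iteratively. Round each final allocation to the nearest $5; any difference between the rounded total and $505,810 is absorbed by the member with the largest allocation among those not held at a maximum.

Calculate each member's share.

Profit-interest units total: 65.
Proportional shares (ignoring caps): Becker 155,633.85; Kowalski 101,162.00; Quinlan 108,943.69; Sato 116,725.38; Chaudhri 23,345.08.
Cap binds for Sato ($91,050); balance $414,760 reallocated over remaining profit-interest units 50.
Shares after redistribution: Becker 165,904.00 → $165,905; Kowalski 107,837.60 → $107,840; Quinlan 116,132.80 → $116,135; Chaudhri 24,885.60 → $24,885.
Rounding difference −$5 applied to Becker → $165,900.

Becker: $165,900; Kowalski: $107,840; Quinlan: $116,135; Sato: $91,050; Chaudhri: $24,885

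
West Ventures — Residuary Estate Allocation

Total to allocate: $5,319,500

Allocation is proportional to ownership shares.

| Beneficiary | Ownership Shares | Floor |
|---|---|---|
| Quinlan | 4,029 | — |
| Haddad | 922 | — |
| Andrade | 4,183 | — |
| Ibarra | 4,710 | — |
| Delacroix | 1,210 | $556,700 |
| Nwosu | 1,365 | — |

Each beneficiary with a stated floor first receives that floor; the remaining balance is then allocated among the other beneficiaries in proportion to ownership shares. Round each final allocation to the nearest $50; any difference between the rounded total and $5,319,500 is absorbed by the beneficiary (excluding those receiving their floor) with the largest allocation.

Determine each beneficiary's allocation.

Quinlan: $1,261,700; Haddad: $288,750; Andrade: $1,309,950; Ibarra: $1,474,950; Delacroix: $556,700; Nwosu: $427,450

Fund the minimums — Delacroix $556,700. Balance $4,762,800.
Balance split over remaining ownership shares 15,209: Quinlan 1,261,708.28 → $1,261,700; Haddad 288,730.46 → $288,750; Andrade 1,309,934.41 → $1,309,950; Ibarra 1,474,967.98 → $1,474,950; Nwosu 427,458.87 → $427,450.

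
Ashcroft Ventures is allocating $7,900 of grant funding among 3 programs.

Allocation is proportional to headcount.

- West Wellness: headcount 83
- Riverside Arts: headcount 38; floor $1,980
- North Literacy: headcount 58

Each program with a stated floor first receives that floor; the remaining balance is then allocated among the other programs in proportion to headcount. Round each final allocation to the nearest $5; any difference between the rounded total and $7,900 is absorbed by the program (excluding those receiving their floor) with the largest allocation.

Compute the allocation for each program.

West Wellness: $3,485 · Riverside Arts: $1,980 · North Literacy: $2,435

Fund the minimums — Riverside Arts $1,980. Remaining pool $5,920.
Remaining pool split over remaining headcount 141: West Wellness 3,484.82 → $3,485; North Literacy 2,435.18 → $2,435.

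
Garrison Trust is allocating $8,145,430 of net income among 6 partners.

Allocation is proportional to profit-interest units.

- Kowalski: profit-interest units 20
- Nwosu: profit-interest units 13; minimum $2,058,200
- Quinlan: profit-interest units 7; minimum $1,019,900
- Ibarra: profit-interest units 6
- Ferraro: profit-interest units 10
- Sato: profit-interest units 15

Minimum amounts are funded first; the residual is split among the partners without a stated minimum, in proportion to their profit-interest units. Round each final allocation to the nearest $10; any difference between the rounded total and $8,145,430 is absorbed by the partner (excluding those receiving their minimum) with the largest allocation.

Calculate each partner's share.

Kowalski: $1,987,190 · Nwosu: $2,058,200 · Quinlan: $1,019,900 · Ibarra: $596,160 · Ferraro: $993,590 · Sato: $1,490,390

Minimums first: Nwosu $2,058,200; Quinlan $1,019,900. Remaining pool $5,067,330.
Remaining pool split over remaining profit-interest units 51: Kowalski 1,987,188.24 → $1,987,190; Ibarra 596,156.47 → $596,160; Ferraro 993,594.12 → $993,590; Sato 1,490,391.18 → $1,490,390.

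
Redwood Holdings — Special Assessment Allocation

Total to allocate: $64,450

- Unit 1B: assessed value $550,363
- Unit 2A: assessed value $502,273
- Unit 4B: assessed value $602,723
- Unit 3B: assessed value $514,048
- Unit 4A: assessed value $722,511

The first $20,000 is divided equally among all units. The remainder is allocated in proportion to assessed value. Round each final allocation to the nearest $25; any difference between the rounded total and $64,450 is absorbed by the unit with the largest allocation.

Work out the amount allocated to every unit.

Unit 1B: $12,450 · Unit 2A: $11,725 · Unit 4B: $13,275 · Unit 3B: $11,900 · Unit 4A: $15,100

$20,000 shared equally gives $4,000 per unit.
Remainder $44,450 by assessed value (total 2,891,918): Unit 1B 8,459.31 → $8,450; Unit 2A 7,720.15 → $7,725; Unit 4B 9,264.11 → $9,275; Unit 3B 7,901.13 → $7,900; Unit 4A 11,105.30 → $11,100.
Totals: Unit 1B $4,000 + $8,450 = $12,450; Unit 2A $4,000 + $7,725 = $11,725; Unit 4B $4,000 + $9,275 = $13,275; Unit 3B $4,000 + $7,900 = $11,900; Unit 4A $4,000 + $11,100 = $15,100.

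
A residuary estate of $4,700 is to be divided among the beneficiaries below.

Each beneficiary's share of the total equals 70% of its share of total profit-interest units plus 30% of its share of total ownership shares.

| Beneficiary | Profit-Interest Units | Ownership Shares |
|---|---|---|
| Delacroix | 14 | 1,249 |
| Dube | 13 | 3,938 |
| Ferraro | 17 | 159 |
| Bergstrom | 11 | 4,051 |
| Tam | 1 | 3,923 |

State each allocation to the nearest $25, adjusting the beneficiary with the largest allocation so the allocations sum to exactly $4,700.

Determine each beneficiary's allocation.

Delacroix: $950 · Dube: $1,175 · Ferraro: $1,025 · Bergstrom: $1,075 · Tam: $475

Totals — profit-interest units 56, ownership shares 13,320.
Blended shares (70% profit-interest units + 30% ownership shares): Delacroix 0.2031; Dube 0.2512; Ferraro 0.2161; Bergstrom 0.2287; Tam 0.1009.
Proportional shares: Delacroix 954.71; Dube 1,180.61; Ferraro 1,015.58; Bergstrom 1,075.07; Tam 474.02.
Rounded to nearest $25: Delacroix $950; Dube $1,175; Ferraro $1,025; Bergstrom $1,075; Tam $475. Sum = $4,700.
No rounding difference to absorb.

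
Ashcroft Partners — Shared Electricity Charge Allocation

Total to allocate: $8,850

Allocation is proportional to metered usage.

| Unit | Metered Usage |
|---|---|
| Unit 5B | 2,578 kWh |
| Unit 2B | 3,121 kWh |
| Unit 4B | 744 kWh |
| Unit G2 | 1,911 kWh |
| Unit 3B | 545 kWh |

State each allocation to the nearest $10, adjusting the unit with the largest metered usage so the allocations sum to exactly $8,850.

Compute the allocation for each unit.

Combined metered usage = 8,899.
Raw shares: Unit 5B 2,578/8,899 × $8,850 = 2,563.80; Unit 2B 3,121/8,899 × $8,850 = 3,103.82; Unit 4B 744/8,899 × $8,850 = 739.90; Unit G2 1,911/8,899 × $8,850 = 1,900.48; Unit 3B 545/8,899 × $8,850 = 542.00.
After rounding ($10): Unit 5B $2,560; Unit 2B $3,100; Unit 4B $740; Unit G2 $1,900; Unit 3B $540. Sum = $8,840.
Difference $8,850 − $8,840 = +$10 applied to largest metered usage (Unit 2B): Unit 2B becomes $3,110.

Unit 5B: $2,560 | Unit 2B: $3,110 | Unit 4B: $740 | Unit G2: $1,900 | Unit 3B: $540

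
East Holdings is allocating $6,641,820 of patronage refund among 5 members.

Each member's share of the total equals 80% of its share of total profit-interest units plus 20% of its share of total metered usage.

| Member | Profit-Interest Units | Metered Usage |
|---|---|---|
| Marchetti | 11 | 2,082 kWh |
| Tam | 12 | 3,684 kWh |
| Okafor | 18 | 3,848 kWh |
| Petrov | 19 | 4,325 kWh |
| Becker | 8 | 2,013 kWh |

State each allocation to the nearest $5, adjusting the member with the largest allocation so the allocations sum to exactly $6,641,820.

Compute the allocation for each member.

Marchetti: $1,032,905; Tam: $1,244,445; Okafor: $1,726,935; Petrov: $1,844,795; Becker: $792,740

Totals — profit-interest units 68, metered usage 15,952.
Blended shares (80% profit-interest units + 20% metered usage): Marchetti 0.1555; Tam 0.1874; Okafor 0.2600; Petrov 0.2778; Becker 0.1194.
Proportional shares: Marchetti 1,032,903.13; Tam 1,244,444.85; Okafor 1,726,935.90; Petrov 1,844,795.97; Becker 792,740.15.
Rounded to nearest $5: Marchetti $1,032,905; Tam $1,244,445; Okafor $1,726,935; Petrov $1,844,795; Becker $792,740. Sum = $6,641,820.
Sum already equals the total — no adjustment.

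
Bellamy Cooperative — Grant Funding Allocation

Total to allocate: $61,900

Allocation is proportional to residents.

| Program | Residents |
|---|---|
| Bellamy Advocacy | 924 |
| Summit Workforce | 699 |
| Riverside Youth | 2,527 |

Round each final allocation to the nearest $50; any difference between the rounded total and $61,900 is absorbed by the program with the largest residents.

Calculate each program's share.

Sum of residents: 924 + 699 + 2,527 = 4,150.
Unrounded shares: Bellamy Advocacy 13,782.07; Summit Workforce 10,426.05; Riverside Youth 37,691.88.
At nearest $50: Bellamy Advocacy $13,800; Summit Workforce $10,450; Riverside Youth $37,700. Sum = $61,950.
Difference $61,900 − $61,950 = −$50 applied to largest residents (Riverside Youth): Riverside Youth becomes $37,650.

Bellamy Advocacy: $13,800 | Summit Workforce: $10,450 | Riverside Youth: $37,650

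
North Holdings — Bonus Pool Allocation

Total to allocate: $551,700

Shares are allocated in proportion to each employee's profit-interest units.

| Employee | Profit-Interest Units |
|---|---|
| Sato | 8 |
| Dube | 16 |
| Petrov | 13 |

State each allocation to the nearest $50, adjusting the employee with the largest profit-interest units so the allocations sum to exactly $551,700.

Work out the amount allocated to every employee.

Sato: $119,300 · Dube: $238,550 · Petrov: $193,850

Combined profit-interest units = 8 + 16 + 13 = 37.
Raw shares: Sato 119,286.49; Dube 238,572.97; Petrov 193,840.54.
Rounded to nearest $50: Sato $119,300; Dube $238,550; Petrov $193,850. Sum = $551,700.
Sum already equals the total — no adjustment.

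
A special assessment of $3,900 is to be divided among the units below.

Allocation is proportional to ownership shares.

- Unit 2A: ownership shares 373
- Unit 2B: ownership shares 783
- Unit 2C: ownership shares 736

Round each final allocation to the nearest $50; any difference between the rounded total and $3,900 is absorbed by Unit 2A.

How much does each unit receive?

Unit 2A: $800 · Unit 2B: $1,600 · Unit 2C: $1,500

Combined ownership shares = 1,892.
Unrounded shares: Unit 2A 373/1,892 × $3,900 = 768.87; Unit 2B 783/1,892 × $3,900 = 1,614.01; Unit 2C 736/1,892 × $3,900 = 1,517.12.
After rounding ($50): Unit 2A $750; Unit 2B $1,600; Unit 2C $1,500. Sum = $3,850.
Difference $3,900 − $3,850 = +$50 applied to Unit 2A: Unit 2A becomes $800.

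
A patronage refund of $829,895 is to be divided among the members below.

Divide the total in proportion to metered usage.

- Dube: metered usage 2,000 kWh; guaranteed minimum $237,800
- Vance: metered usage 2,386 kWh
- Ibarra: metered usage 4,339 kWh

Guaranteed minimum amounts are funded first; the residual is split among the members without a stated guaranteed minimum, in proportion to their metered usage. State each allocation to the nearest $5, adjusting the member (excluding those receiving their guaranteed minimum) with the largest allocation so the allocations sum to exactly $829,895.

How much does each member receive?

Dube: $237,800 | Vance: $210,075 | Ibarra: $382,020

Minimums first: Dube $237,800. Residual $592,095.
Residual split over remaining metered usage 6,725: Vance 210,072.66 → $210,075; Ibarra 382,022.34 → $382,020.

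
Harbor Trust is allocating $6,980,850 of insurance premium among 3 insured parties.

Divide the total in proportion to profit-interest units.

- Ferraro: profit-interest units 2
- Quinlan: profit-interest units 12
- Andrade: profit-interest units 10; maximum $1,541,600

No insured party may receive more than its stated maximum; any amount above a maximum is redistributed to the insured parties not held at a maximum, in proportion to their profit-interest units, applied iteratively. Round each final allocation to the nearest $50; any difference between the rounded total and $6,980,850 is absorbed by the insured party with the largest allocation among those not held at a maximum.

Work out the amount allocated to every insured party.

Combined profit-interest units = 24.
Proportional shares (ignoring caps): Ferraro 581,737.50; Quinlan 3,490,425.00; Andrade 2,908,687.50.
Cap binds for Andrade ($1,541,600); remaining pool $5,439,250 reallocated over remaining profit-interest units 14.
Remaining shares: Ferraro 777,035.71 → $777,050; Quinlan 4,662,214.29 → $4,662,200.

Ferraro: $777,050 · Quinlan: $4,662,200 · Andrade: $1,541,600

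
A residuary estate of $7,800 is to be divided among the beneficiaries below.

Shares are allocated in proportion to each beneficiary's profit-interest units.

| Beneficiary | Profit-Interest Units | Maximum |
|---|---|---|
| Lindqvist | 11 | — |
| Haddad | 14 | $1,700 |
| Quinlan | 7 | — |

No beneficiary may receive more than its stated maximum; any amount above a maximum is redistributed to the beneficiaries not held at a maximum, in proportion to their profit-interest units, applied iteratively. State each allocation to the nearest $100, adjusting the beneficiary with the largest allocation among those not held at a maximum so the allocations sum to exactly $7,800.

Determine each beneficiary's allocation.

Total profit-interest units = 32.
Unconstrained shares: Lindqvist 2,681.25; Haddad 3,412.50; Quinlan 1,706.25.
Capped: Haddad ($1,700); remaining pool $6,100 reallocated over remaining profit-interest units 18.
Remaining shares: Lindqvist 3,727.78 → $3,700; Quinlan 2,372.22 → $2,400.

Lindqvist: $3,700 · Haddad: $1,700 · Quinlan: $2,400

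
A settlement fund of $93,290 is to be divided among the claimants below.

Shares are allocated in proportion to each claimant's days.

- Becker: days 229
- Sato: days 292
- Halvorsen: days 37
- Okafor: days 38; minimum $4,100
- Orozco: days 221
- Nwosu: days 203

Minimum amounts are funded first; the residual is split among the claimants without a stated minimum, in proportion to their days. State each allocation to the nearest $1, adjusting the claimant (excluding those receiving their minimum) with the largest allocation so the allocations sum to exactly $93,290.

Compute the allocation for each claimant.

Becker: $20,799; Sato: $26,521; Halvorsen: $3,361; Okafor: $4,100; Orozco: $20,072; Nwosu: $18,437

Minimums first: Okafor $4,100. Residual $89,190.
Residual split over remaining days 982: Becker 20,798.89 → $20,799; Sato 26,520.86 → $26,521; Halvorsen 3,360.52 → $3,361; Orozco 20,072.29 → $20,072; Nwosu 18,437.44 → $18,437.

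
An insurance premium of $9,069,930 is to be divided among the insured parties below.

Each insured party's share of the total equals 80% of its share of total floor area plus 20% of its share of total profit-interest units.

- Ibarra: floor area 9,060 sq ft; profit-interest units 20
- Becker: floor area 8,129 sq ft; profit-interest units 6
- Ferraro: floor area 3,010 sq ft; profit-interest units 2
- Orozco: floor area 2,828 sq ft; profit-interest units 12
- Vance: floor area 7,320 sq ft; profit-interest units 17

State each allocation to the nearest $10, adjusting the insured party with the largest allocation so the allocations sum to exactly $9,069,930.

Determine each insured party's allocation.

Ibarra: $2,802,730 | Becker: $2,134,580 | Ferraro: $783,340 | Orozco: $1,058,060 | Vance: $2,291,220

Totals — floor area 30,347, profit-interest units 57.
Composite weights (80% floor area + 20% profit-interest units): Ibarra 0.3090; Becker 0.2353; Ferraro 0.0864; Orozco 0.1167; Vance 0.2526.
Pro-rata amounts: Ibarra 2,802,725.24; Becker 2,134,583.45; Ferraro 783,337.28; Orozco 1,058,064.38; Vance 2,291,219.65.
After rounding ($10): Ibarra $2,802,730; Becker $2,134,580; Ferraro $783,340; Orozco $1,058,060; Vance $2,291,220. Sum = $9,069,930.
Sum already equals the total — no adjustment.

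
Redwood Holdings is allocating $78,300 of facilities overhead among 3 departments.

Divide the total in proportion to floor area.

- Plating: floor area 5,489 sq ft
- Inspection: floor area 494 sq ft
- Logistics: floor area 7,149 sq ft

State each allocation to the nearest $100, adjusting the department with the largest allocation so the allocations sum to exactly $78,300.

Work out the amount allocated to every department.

Floor area total: 13,132.
Pro-rata amounts: Plating 5,489/13,132 × $78,300 = 32,728.35; Inspection 494/13,132 × $78,300 = 2,945.49; Logistics 7,149/13,132 × $78,300 = 42,626.16.
After rounding ($100): Plating $32,700; Inspection $2,900; Logistics $42,600. Sum = $78,200.
Difference $78,300 − $78,200 = +$100 applied to largest allocation (Logistics): Logistics becomes $42,700.

Plating: $32,700; Inspection: $2,900; Logistics: $42,700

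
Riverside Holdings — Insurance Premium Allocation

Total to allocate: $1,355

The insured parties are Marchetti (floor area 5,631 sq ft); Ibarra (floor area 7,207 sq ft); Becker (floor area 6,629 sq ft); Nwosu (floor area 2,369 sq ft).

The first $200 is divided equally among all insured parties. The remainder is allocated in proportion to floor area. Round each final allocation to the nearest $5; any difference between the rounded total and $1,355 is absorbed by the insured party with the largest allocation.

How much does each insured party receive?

Marchetti: $350 | Ibarra: $430 | Becker: $400 | Nwosu: $175

Equal tier: $200 ÷ 4 = $50 apiece.
Remainder $1,155 by floor area (total 21,836): Marchetti 297.85 → $300; Ibarra 381.21 → $380; Becker 350.64 → $350; Nwosu 125.31 → $125.
Totals: Marchetti $50 + $300 = $350; Ibarra $50 + $380 = $430; Becker $50 + $350 = $400; Nwosu $50 + $125 = $175.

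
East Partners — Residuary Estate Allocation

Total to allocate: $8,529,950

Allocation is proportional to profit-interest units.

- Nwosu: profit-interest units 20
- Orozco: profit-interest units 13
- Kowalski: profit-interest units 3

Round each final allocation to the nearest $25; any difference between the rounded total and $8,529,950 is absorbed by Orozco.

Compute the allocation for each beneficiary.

Sum of profit-interest units: 36.
Proportional shares: Nwosu 20/36 × $8,529,950 = 4,738,861.11; Orozco 13/36 × $8,529,950 = 3,080,259.72; Kowalski 3/36 × $8,529,950 = 710,829.17.
After rounding ($25): Nwosu $4,738,850; Orozco $3,080,250; Kowalski $710,825. Sum = $8,529,925.
Difference $8,529,950 − $8,529,925 = +$25 applied to Orozco: Orozco becomes $3,080,275.

Nwosu: $4,738,850 | Orozco: $3,080,275 | Kowalski: $710,825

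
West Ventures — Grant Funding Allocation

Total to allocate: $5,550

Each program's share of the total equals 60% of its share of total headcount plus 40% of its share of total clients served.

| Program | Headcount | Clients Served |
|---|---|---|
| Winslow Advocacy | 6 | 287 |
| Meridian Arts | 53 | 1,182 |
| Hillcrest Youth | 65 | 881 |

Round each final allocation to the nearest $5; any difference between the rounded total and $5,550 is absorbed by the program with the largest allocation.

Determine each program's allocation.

Winslow Advocacy: $430 · Meridian Arts: $2,540 · Hillcrest Youth: $2,580

Totals — headcount 124, clients served 2,350.
Blended shares (60% headcount + 40% clients served): Winslow Advocacy 0.0779; Meridian Arts 0.4576; Hillcrest Youth 0.4645.
Pro-rata amounts: Winslow Advocacy 432.25; Meridian Arts 2,539.92; Hillcrest Youth 2,577.83.
At nearest $5: Winslow Advocacy $430; Meridian Arts $2,540; Hillcrest Youth $2,580. Sum = $5,550.
No rounding difference to absorb.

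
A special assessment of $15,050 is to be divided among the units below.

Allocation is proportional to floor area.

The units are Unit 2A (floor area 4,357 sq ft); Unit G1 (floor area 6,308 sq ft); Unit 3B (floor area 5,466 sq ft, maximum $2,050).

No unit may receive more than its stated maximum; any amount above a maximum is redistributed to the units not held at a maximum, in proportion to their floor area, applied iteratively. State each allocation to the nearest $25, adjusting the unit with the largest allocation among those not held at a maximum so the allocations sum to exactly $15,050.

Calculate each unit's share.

Total floor area = 16,131.
Proportional shares (ignoring caps): Unit 2A 4,065.02; Unit G1 5,885.28; Unit 3B 5,099.70.
Held at cap: Unit 3B ($2,050); residual $13,000 reallocated over remaining floor area 10,665.
Redistributed shares: Unit 2A 5,310.92 → $5,300; Unit G1 7,689.08 → $7,700.

Unit 2A: $5,300; Unit G1: $7,700; Unit 3B: $2,050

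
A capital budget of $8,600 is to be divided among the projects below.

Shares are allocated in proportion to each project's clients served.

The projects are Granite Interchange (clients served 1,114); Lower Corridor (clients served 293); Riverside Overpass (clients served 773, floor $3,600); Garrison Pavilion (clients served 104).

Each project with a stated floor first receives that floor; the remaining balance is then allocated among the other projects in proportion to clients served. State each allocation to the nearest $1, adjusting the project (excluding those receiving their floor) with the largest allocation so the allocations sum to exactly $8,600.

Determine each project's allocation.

Minimums first: Riverside Overpass $3,600. Balance $5,000.
Balance split over remaining clients served 1,511: Granite Interchange 3,686.30 → $3,686; Lower Corridor 969.56 → $970; Garrison Pavilion 344.14 → $344.

Granite Interchange: $3,686 · Lower Corridor: $970 · Riverside Overpass: $3,600 · Garrison Pavilion: $344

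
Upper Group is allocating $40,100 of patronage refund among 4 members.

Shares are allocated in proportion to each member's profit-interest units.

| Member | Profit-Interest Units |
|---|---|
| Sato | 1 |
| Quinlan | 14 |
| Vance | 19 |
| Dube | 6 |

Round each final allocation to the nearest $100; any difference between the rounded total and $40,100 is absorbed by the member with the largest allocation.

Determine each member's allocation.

Sato: $1,000 · Quinlan: $14,000 · Vance: $19,100 · Dube: $6,000

Sum of profit-interest units: 40.
Pro-rata amounts: Sato 1/40 × $40,100 = 1,002.50; Quinlan 14/40 × $40,100 = 14,035.00; Vance 19/40 × $40,100 = 19,047.50; Dube 6/40 × $40,100 = 6,015.00.
After rounding ($100): Sato $1,000; Quinlan $14,000; Vance $19,000; Dube $6,000. Sum = $40,000.
Difference $40,100 − $40,000 = +$100 applied to largest allocation (Vance): Vance becomes $19,100.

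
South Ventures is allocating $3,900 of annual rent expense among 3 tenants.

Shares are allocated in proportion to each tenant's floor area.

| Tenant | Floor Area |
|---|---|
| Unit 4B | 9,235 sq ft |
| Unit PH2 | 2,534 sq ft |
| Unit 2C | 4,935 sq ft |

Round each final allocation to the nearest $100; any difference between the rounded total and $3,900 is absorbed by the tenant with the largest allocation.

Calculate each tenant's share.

Unit 4B: $2,100 · Unit PH2: $600 · Unit 2C: $1,200

Combined floor area = 16,704.
Raw shares: Unit 4B 9,235/16,704 × $3,900 = 2,156.16; Unit PH2 2,534/16,704 × $3,900 = 591.63; Unit 2C 4,935/16,704 × $3,900 = 1,152.21.
Rounded to nearest $100: Unit 4B $2,200; Unit PH2 $600; Unit 2C $1,200. Sum = $4,000.
Difference $3,900 − $4,000 = −$100 applied to largest allocation (Unit 4B): Unit 4B becomes $2,100.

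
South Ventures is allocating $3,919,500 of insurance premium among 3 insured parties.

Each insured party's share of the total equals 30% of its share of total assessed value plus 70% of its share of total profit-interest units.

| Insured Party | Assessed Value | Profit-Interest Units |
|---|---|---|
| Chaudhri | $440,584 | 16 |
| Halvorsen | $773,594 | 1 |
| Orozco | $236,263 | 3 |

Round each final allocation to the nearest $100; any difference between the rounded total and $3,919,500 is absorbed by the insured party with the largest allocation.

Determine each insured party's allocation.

Chaudhri: $2,552,100 | Halvorsen: $764,300 | Orozco: $603,100

Totals — assessed value 1,450,441, profit-interest units 20.
Blended shares (30% assessed value + 70% profit-interest units): Chaudhri 0.6511; Halvorsen 0.1950; Orozco 0.1539.
Unrounded shares: Chaudhri 2,552,094.61; Halvorsen 764,323.15; Orozco 603,082.25.
At nearest $100: Chaudhri $2,552,100; Halvorsen $764,300; Orozco $603,100. Sum = $3,919,500.
No rounding difference to absorb.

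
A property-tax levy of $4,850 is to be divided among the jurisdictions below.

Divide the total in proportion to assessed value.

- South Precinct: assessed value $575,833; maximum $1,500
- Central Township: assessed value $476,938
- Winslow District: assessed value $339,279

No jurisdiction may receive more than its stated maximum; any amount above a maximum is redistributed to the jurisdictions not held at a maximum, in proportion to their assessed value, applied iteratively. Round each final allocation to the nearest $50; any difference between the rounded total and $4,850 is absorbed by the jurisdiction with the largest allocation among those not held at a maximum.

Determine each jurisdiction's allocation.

Total assessed value = 1,392,050.
Pro-rata shares before constraints: South Precinct 2,006.24; Central Township 1,661.69; Winslow District 1,182.07.
Capped: South Precinct ($1,500); balance $3,350 reallocated over remaining assessed value 816,217.
Shares after redistribution: Central Township 1,957.50 → $1,950; Winslow District 1,392.50 → $1,400.

South Precinct: $1,500; Central Township: $1,950; Winslow District: $1,400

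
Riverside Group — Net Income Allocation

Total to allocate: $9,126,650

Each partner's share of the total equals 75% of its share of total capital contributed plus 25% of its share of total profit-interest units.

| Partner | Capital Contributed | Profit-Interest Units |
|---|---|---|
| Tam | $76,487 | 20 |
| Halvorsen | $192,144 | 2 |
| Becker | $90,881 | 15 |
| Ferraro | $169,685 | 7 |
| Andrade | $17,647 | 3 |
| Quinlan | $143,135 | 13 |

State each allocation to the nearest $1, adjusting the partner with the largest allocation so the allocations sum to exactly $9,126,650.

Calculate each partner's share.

Totals — capital contributed 689,979, profit-interest units 60.
Composite weights (75% capital contributed + 25% profit-interest units): Tam 0.1665; Halvorsen 0.2172; Becker 0.1613; Ferraro 0.2136; Andrade 0.0317; Quinlan 0.2098.
Unrounded shares: Tam 1,519,349.08; Halvorsen 1,982,234.12; Becker 1,472,007.28; Ferraro 1,949,566.501; Andrade 289,151.49; Quinlan 1,914,341.52.
After rounding ($1): Tam $1,519,349; Halvorsen $1,982,234; Becker $1,472,007; Ferraro $1,949,567; Andrade $289,151; Quinlan $1,914,342. Sum = $9,126,650.
No rounding difference to absorb.

Tam: $1,519,349; Halvorsen: $1,982,234; Becker: $1,472,007; Ferraro: $1,949,567; Andrade: $289,151; Quinlan: $1,914,342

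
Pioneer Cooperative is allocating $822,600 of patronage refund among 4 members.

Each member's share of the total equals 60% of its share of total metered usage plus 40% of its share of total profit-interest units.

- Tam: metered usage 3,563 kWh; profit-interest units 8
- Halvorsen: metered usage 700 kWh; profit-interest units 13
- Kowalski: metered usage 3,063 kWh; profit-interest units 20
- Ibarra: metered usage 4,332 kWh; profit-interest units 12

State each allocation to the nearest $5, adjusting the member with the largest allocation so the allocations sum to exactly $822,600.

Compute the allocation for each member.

Tam: $200,510 | Halvorsen: $110,345 | Kowalski: $253,845 | Ibarra: $257,900

Totals — metered usage 11,658, profit-interest units 53.
Blended shares (60% metered usage + 40% profit-interest units): Tam 0.2438; Halvorsen 0.1341; Kowalski 0.3086; Ibarra 0.3135.
Raw shares: Tam 200,511.70; Halvorsen 110,343.54; Kowalski 253,843.02; Ibarra 257,901.74.
At nearest $5: Tam $200,510; Halvorsen $110,345; Kowalski $253,845; Ibarra $257,900. Sum = $822,600.
No rounding difference to absorb.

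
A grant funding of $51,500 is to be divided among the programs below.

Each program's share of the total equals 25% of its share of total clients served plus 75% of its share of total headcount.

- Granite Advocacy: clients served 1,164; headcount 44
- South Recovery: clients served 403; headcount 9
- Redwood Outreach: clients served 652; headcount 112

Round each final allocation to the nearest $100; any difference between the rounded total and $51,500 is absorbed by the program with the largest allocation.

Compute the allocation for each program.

Granite Advocacy: $17,100; South Recovery: $4,400; Redwood Outreach: $30,000

Totals — clients served 2,219, headcount 165.
Combined weights (25% clients served + 75% headcount): Granite Advocacy 0.3311; South Recovery 0.0863; Redwood Outreach 0.5825.
Pro-rata amounts: Granite Advocacy 17,053.72; South Recovery 4,445.09; Redwood Outreach 30,001.19.
At nearest $100: Granite Advocacy $17,100; South Recovery $4,400; Redwood Outreach $30,000. Sum = $51,500.
Rounded total matches; no reconciliation needed.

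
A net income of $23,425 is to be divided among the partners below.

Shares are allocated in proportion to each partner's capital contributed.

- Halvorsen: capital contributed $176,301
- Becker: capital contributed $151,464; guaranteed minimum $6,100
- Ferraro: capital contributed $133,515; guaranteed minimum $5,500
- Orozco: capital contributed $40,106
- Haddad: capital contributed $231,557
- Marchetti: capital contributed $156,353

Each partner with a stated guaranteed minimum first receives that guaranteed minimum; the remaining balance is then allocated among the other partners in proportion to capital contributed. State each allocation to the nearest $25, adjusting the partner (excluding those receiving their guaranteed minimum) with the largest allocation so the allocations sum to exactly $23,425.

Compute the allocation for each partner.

Halvorsen: $3,450 | Becker: $6,100 | Ferraro: $5,500 | Orozco: $775 | Haddad: $4,550 | Marchetti: $3,050

Guaranteed amounts: Becker $6,100; Ferraro $5,500. Residual $11,825.
Residual split over remaining capital contributed 604,317: Halvorsen 3,449.78 → $3,450; Orozco 784.78 → $775; Haddad 4,531.00 → $4,525; Marchetti 3,059.44 → $3,050.
Rounding difference +$25 applied to Haddad → $4,550.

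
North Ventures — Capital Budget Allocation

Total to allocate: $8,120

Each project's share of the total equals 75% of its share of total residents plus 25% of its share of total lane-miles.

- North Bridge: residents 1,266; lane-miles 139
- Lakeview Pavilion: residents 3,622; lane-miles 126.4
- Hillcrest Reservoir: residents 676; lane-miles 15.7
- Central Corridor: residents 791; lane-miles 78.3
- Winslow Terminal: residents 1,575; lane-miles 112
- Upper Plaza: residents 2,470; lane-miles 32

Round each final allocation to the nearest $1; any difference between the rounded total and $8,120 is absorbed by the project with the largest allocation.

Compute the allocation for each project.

North Bridge: $1,302 | Lakeview Pavilion: $2,631 | Hillcrest Reservoir: $459 | Central Corridor: $779 | Winslow Terminal: $1,374 | Upper Plaza: $1,575

Residents total 10,400; lane-miles total 503.4.
Combined weights (75% residents + 25% lane-miles): North Bridge 0.1603; Lakeview Pavilion 0.3240; Hillcrest Reservoir 0.0565; Central Corridor 0.0959; Winslow Terminal 0.1692; Upper Plaza 0.1940.
Pro-rata amounts: North Bridge 1,301.87; Lakeview Pavilion 2,630.68; Hillcrest Reservoir 459.16; Central Corridor 778.94; Winslow Terminal 1,373.93; Upper Plaza 1,575.42.
After rounding ($1): North Bridge $1,302; Lakeview Pavilion $2,631; Hillcrest Reservoir $459; Central Corridor $779; Winslow Terminal $1,374; Upper Plaza $1,575. Sum = $8,120.
Rounded total matches; no reconciliation needed.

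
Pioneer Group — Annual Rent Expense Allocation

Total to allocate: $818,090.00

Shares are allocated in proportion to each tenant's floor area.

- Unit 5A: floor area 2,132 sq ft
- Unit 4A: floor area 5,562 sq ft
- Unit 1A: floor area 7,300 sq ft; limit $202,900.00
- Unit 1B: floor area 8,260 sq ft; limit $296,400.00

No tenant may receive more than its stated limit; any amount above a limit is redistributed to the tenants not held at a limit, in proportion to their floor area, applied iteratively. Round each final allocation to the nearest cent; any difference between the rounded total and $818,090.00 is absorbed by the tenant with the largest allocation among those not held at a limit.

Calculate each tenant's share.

Total floor area = 23,254.
Proportional shares (ignoring caps): Unit 5A 75,005.0692; Unit 4A 195,674.5756; Unit 1A 256,818.4828; Unit 1B 290,591.8724.
Capped: Unit 1A ($202,900.00); remaining pool $615,190.00 reallocated over remaining floor area 15,954.
Capped: Unit 1B ($296,400.00); remaining pool $318,790.00 reallocated over remaining floor area 7,694.
Shares after redistribution: Unit 5A 88,336.4024 → $88,336.40; Unit 4A 230,453.5976 → $230,453.60.

Unit 5A: $88,336.40; Unit 4A: $230,453.60; Unit 1A: $202,900.00; Unit 1B: $296,400.00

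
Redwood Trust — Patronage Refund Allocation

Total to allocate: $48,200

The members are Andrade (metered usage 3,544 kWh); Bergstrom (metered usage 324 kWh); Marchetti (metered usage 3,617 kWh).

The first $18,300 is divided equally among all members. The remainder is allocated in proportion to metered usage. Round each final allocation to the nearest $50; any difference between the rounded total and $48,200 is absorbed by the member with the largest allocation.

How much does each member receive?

Equal tier: $18,300 ÷ 3 = $6,100 apiece.
Remainder $29,900 by metered usage (total 7,485): Andrade 14,157.06 → $14,150; Bergstrom 1,294.27 → $1,300; Marchetti 14,448.67 → $14,450.
Totals: Andrade $6,100 + $14,150 = $20,250; Bergstrom $6,100 + $1,300 = $7,400; Marchetti $6,100 + $14,450 = $20,550.

Andrade: $20,250; Bergstrom: $7,400; Marchetti: $20,550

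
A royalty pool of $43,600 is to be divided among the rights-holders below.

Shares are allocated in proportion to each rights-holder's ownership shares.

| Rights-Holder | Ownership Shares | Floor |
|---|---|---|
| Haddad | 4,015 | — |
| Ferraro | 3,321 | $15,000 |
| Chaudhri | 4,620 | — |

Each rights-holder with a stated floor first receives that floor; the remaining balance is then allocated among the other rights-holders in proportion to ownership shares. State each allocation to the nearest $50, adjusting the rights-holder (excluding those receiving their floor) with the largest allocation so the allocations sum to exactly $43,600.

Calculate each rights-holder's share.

Haddad: $13,300; Ferraro: $15,000; Chaudhri: $15,300

Fund the minimums — Ferraro $15,000. Residual $28,600.
Residual split over remaining ownership shares 8,635: Haddad 13,298.09 → $13,300; Chaudhri 15,301.91 → $15,300.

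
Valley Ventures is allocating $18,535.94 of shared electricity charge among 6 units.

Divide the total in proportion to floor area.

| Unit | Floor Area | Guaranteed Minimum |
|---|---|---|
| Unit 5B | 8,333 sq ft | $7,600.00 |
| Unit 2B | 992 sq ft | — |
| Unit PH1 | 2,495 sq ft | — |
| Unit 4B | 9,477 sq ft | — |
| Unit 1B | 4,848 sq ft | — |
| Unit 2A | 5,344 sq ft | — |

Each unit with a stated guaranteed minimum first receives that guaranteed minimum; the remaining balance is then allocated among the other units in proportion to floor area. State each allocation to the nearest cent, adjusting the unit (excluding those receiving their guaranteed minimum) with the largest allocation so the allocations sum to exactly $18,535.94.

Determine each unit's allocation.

Minimums first: Unit 5B $7,600.00. Remaining pool $10,935.94.
Remaining pool split over remaining floor area 23,156: Unit 2B 468.4942 → $468.49; Unit PH1 1,178.3197 → $1,178.32; Unit 4B 4,475.7257 → $4,475.73; Unit 1B 2,289.5767 → $2,289.58; Unit 2A 2,523.8238 → $2,523.82.

Unit 5B: $7,600.00; Unit 2B: $468.49; Unit PH1: $1,178.32; Unit 4B: $4,475.73; Unit 1B: $2,289.58; Unit 2A: $2,523.82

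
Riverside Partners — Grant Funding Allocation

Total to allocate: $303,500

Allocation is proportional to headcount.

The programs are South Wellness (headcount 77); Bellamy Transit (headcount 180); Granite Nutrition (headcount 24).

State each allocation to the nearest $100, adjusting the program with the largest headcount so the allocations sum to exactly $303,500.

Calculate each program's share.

South Wellness: $83,200; Bellamy Transit: $194,400; Granite Nutrition: $25,900

Combined headcount = 77 + 180 + 24 = 281.
Pro-rata amounts: South Wellness 83,165.48; Bellamy Transit 194,412.81; Granite Nutrition 25,921.71.
After rounding ($100): South Wellness $83,200; Bellamy Transit $194,400; Granite Nutrition $25,900. Sum = $303,500.
No rounding difference to absorb.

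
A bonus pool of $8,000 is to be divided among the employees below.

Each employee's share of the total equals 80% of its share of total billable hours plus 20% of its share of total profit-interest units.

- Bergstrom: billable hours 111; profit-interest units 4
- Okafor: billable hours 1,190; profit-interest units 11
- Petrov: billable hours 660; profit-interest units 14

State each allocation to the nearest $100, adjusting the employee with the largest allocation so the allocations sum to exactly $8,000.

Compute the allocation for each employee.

Bergstrom: $600; Okafor: $4,500; Petrov: $2,900

Totals — billable hours 1,961, profit-interest units 29.
Composite weights (80% billable hours + 20% profit-interest units): Bergstrom 0.0729; Okafor 0.5613; Petrov 0.3658.
Raw shares: Bergstrom 582.95; Okafor 4,490.63; Petrov 2,926.42.
Rounded to nearest $100: Bergstrom $600; Okafor $4,500; Petrov $2,900. Sum = $8,000.
Rounded total matches; no reconciliation needed.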